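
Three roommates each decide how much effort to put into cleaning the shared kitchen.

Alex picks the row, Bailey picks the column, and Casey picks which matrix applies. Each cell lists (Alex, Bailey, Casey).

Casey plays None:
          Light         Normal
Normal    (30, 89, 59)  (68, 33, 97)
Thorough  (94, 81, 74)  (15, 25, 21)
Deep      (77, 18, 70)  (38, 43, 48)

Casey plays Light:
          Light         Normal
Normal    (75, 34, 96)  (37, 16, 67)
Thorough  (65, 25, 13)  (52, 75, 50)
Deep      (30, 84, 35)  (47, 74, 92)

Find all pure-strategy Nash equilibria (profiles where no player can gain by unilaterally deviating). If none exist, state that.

Pure-strategy Nash equilibria: (Normal, Light, Light); (Thorough, Light, None); (Thorough, Normal, Light)

For each strategy profile, look for a profitable unilateral deviation.
(Normal, Light, None): Alex can switch to Thorough (30 → 94). Not NE.
(Normal, Light, Light): Alex gets 75, best alternative 65; Bailey gets 34, best alternative 16; Casey gets 96, best alternative 59. No profitable deviation — NE.
(Normal, Normal, None): Bailey can switch to Light (33 → 89). Not NE.
(Normal, Normal, Light): Alex can switch to Thorough (37 → 52). Not NE.
(Thorough, Light, None): Alex gets 94, best alternative 77; Bailey gets 81, best alternative 25; Casey gets 74, best alternative 13. No profitable deviation — NE.
(Thorough, Light, Light): Alex can switch to Normal (65 → 75). Not NE.
(Thorough, Normal, None): Alex can switch to Normal (15 → 68). Not NE.
(Thorough, Normal, Light): Alex gets 52, best alternative 47; Bailey gets 75, best alternative 25; Casey gets 50, best alternative 21. No profitable deviation — NE.
(Deep, Light, None): Alex can switch to Thorough (77 → 94). Not NE.
(Deep, Light, Light): Alex can switch to Normal (30 → 75). Not NE.
(Deep, Normal, None): Alex can switch to Normal (38 → 68). Not NE.
(Deep, Normal, Light): Alex can switch to Thorough (47 → 52). Not NE.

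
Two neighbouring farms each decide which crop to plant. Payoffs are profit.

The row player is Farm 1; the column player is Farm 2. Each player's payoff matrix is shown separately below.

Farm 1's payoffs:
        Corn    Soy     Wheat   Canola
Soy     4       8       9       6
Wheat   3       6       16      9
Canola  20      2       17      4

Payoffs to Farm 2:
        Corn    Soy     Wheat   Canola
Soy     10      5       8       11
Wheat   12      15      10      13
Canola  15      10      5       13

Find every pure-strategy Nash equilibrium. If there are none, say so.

(Soy, Corn): Farm 1 can switch to Canola (4 → 20). Not NE.
(Soy, Soy): Farm 2 can switch to Corn (5 → 10). Not NE.
(Soy, Wheat): Farm 1 can switch to Wheat (9 → 16). Not NE.
(Soy, Canola): Farm 1 can switch to Wheat (6 → 9). Not NE.
(Wheat, Corn): Farm 1 can switch to Soy (3 → 4). Not NE.
(Wheat, Soy): Farm 1 can switch to Soy (6 → 8). Not NE.
(Wheat, Wheat): Farm 1 can switch to Canola (16 → 17). Not NE.
(Wheat, Canola): Farm 2 can switch to Soy (13 → 15). Not NE.
(Canola, Corn): Farm 1 gets 20, best alternative 4; Farm 2 gets 15, best alternative 13. No profitable deviation — NE.
(Canola, Soy): Farm 1 can switch to Soy (2 → 8). Not NE.
(Canola, Wheat): Farm 2 can switch to Corn (5 → 15). Not NE.
(The remaining 1 profile has a profitable deviation by the same check.)

Pure NE: (Canola, Corn)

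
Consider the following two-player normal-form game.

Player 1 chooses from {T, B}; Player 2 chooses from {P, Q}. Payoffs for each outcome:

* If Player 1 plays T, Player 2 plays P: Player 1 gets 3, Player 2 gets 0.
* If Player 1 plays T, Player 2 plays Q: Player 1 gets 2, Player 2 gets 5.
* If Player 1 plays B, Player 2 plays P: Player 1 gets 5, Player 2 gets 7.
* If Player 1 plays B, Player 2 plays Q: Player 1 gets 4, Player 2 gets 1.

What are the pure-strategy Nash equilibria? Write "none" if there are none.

(B, P)

(T, P): Player 1 can switch to B (3 → 5). Not NE.
(T, Q): Player 1 can switch to B (2 → 4). Not NE.
(B, P): Player 1 gets 5, best alternative 3; Player 2 gets 7, best alternative 1. No profitable deviation — NE.
(B, Q): Player 2 can switch to P (1 → 7). Not NE.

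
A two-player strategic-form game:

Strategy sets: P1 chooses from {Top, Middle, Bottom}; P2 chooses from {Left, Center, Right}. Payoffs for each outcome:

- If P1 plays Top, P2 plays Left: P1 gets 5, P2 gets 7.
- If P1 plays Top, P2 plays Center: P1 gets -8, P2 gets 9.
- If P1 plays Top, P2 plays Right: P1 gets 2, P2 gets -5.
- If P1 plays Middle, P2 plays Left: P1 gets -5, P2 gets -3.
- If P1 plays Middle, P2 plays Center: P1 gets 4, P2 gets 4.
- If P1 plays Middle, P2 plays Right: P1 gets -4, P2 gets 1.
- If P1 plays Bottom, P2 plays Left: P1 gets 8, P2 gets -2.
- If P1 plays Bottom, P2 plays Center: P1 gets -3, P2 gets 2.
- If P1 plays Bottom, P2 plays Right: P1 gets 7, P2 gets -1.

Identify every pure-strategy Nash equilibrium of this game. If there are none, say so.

(Top, Left): P1 can switch to Bottom (5 → 8). Not NE.
(Top, Center): P1 can switch to Middle (-8 → 4). Not NE.
(Top, Right): P1 can switch to Bottom (2 → 7). Not NE.
(Middle, Left): P1 can switch to Top (-5 → 5). Not NE.
(Middle, Center): P1 gets 4, best alternative -3; P2 gets 4, best alternative 1. No profitable deviation — NE.
(Middle, Right): P1 can switch to Top (-4 → 2). Not NE.
(Bottom, Left): P2 can switch to Center (-2 → 2). Not NE.
(Bottom, Center): P1 can switch to Middle (-3 → 4). Not NE.
(Bottom, Right): P2 can switch to Center (-1 → 2). Not NE.

Pure NE: (Middle, Center)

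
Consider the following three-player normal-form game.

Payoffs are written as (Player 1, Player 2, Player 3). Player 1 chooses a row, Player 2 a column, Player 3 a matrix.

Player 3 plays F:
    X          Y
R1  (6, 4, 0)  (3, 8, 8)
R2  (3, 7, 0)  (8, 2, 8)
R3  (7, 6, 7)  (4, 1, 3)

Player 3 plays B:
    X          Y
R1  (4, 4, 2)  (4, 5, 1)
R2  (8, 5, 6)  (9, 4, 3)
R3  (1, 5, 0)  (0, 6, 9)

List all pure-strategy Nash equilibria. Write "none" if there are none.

Player 1 against (X, F): payoffs 6, 3, 7 → best response R3.
Player 1 against (X, B): payoffs 4, 8, 1 → best response R2.
Player 1 against (Y, F): payoffs 3, 8, 4 → best response R2.
Player 1 against (Y, B): payoffs 4, 9, 0 → best response R2.
Player 2 against (R1, F): payoffs 4, 8 → best response Y.
Player 2 against (R1, B): payoffs 4, 5 → best response Y.
Player 2 against (R2, F): payoffs 7, 2 → best response X.
Player 2 against (R2, B): payoffs 5, 4 → best response X.
Player 2 against (R3, F): payoffs 6, 1 → best response X.
Player 2 against (R3, B): payoffs 5, 6 → best response Y.
Player 3 against (R1, X): payoffs 0, 2 → best response B.
Player 3 against (R1, Y): payoffs 8, 1 → best response F.
Player 3 against (R2, X): payoffs 0, 6 → best response B.
Player 3 against (R2, Y): payoffs 8, 3 → best response F.
Player 3 against (R3, X): payoffs 7, 0 → best response F.
Player 3 against (R3, Y): payoffs 3, 9 → best response B.
Mutual best responses: (R2, X, B); (R3, X, F).

(R2, X, B), (R3, X, F)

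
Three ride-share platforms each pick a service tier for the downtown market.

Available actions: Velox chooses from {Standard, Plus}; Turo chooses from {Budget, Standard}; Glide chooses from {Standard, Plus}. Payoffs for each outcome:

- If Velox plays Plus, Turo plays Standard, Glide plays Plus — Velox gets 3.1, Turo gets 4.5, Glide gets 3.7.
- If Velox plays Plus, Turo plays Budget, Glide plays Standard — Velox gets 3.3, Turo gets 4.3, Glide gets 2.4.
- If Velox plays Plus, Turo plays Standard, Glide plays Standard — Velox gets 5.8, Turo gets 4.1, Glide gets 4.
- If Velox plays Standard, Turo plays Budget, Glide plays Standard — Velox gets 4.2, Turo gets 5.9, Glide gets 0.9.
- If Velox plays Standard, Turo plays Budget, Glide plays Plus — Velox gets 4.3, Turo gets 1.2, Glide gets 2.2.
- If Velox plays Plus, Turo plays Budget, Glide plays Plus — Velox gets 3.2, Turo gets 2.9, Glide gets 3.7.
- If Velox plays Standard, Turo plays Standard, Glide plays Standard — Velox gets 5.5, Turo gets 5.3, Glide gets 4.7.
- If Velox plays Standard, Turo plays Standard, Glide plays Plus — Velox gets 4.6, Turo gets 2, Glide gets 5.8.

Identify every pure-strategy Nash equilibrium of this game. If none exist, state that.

(Standard, Standard, Plus)

(Standard, Budget, Standard): Glide can switch to Plus (0.9 → 2.2). Not NE.
(Standard, Budget, Plus): Turo can switch to Standard (1.2 → 2). Not NE.
(Standard, Standard, Standard): Velox can switch to Plus (5.5 → 5.8). Not NE.
(Standard, Standard, Plus): Velox gets 4.6, best alternative 3.1; Turo gets 2, best alternative 1.2; Glide gets 5.8, best alternative 4.7. No profitable deviation — NE.
(Plus, Budget, Standard): Velox can switch to Standard (3.3 → 4.2). Not NE.
(Plus, Budget, Plus): Velox can switch to Standard (3.2 → 4.3). Not NE.
(Plus, Standard, Standard): Turo can switch to Budget (4.1 → 4.3). Not NE.
(The remaining 1 profile has a profitable deviation by the same check.)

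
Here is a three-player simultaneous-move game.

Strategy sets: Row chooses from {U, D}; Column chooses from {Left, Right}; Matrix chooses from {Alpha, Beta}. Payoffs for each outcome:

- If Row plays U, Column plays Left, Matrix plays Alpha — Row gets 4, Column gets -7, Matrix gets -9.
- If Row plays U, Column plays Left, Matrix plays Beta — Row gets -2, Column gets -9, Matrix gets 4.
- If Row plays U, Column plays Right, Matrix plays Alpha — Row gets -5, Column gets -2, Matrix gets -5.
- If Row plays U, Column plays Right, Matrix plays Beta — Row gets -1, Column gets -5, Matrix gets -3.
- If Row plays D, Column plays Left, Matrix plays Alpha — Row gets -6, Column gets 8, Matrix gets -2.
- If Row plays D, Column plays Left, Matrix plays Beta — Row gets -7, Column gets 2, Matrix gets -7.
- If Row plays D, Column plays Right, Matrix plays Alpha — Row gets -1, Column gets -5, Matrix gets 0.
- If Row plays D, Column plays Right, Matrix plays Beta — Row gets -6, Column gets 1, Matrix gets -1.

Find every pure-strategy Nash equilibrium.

(U, Right, Beta)

Row against (Left, Alpha): payoffs 4, -6 → best response U.
Row against (Left, Beta): payoffs -2, -7 → best response U.
Row against (Right, Alpha): payoffs -5, -1 → best response D.
Row against (Right, Beta): payoffs -1, -6 → best response U.
Column against (U, Alpha): payoffs -7, -2 → best response Right.
Column against (U, Beta): payoffs -9, -5 → best response Right.
Column against (D, Alpha): payoffs 8, -5 → best response Left.
Column against (D, Beta): payoffs 2, 1 → best response Left.
Matrix against (U, Left): payoffs -9, 4 → best response Beta.
Matrix against (U, Right): payoffs -5, -3 → best response Beta.
Matrix against (D, Left): payoffs -2, -7 → best response Alpha.
Matrix against (D, Right): payoffs 0, -1 → best response Alpha.
Mutual best responses: (U, Right, Beta).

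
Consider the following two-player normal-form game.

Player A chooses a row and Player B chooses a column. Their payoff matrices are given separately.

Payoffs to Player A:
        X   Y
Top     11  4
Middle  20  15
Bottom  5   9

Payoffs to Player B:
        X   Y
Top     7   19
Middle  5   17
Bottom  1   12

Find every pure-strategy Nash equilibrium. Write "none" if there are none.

(Middle, Y)

For each player, find the best response to each opponent profile; mutual best responses are the pure NE.
Player A against X: payoffs 11, 20, 5 → best response Middle.
Player A against Y: payoffs 4, 15, 9 → best response Middle.
Player B against Top: payoffs 7, 19 → best response Y.
Player B against Middle: payoffs 5, 17 → best response Y.
Player B against Bottom: payoffs 1, 12 → best response Y.
Mutual best responses: (Middle, Y).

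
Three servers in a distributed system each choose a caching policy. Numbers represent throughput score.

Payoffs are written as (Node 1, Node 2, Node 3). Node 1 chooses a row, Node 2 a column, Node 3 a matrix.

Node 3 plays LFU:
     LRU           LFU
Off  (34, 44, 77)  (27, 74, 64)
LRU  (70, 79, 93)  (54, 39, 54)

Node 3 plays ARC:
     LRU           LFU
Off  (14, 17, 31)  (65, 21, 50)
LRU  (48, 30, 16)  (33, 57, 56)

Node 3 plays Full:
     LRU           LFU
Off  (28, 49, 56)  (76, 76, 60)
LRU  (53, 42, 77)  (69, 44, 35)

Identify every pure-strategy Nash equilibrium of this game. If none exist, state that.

Node 1 against (LRU, LFU): payoffs 34, 70 → best response LRU.
Node 1 against (LRU, ARC): payoffs 14, 48 → best response LRU.
Node 1 against (LRU, Full): payoffs 28, 53 → best response LRU.
Node 1 against (LFU, LFU): payoffs 27, 54 → best response LRU.
Node 1 against (LFU, ARC): payoffs 65, 33 → best response Off.
Node 1 against (LFU, Full): payoffs 76, 69 → best response Off.
Node 2 against (Off, LFU): payoffs 44, 74 → best response LFU.
Node 2 against (Off, ARC): payoffs 17, 21 → best response LFU.
Node 2 against (Off, Full): payoffs 49, 76 → best response LFU.
Node 2 against (LRU, LFU): payoffs 79, 39 → best response LRU.
Node 2 against (LRU, ARC): payoffs 30, 57 → best response LFU.
Node 2 against (LRU, Full): payoffs 42, 44 → best response LFU.
Node 3 against (Off, LRU): payoffs 77, 31, 56 → best response LFU.
Node 3 against (Off, LFU): payoffs 64, 50, 60 → best response LFU.
Node 3 against (LRU, LRU): payoffs 93, 16, 77 → best response LFU.
Node 3 against (LRU, LFU): payoffs 54, 56, 35 → best response ARC.
Mutual best responses: (LRU, LRU, LFU).

Pure NE: (LRU, LRU, LFU)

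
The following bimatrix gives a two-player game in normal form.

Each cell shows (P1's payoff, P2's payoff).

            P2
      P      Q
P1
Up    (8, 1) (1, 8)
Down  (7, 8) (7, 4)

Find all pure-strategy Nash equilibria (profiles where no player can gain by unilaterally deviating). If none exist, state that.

This game has no pure Nash equilibrium.

For each player, find the best response to each opponent profile; mutual best responses are the pure NE.
P1 against P: payoffs 8, 7 → best response Up.
P1 against Q: payoffs 1, 7 → best response Down.
P2 against Up: payoffs 1, 8 → best response Q.
P2 against Down: payoffs 8, 4 → best response P.
No profile is a mutual best response for all players.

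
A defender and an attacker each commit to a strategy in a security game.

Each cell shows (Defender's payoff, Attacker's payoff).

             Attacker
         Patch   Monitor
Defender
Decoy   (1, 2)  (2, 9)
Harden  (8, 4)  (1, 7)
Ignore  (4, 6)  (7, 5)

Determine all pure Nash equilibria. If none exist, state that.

Mark each player's best response to every combination of opponents' strategies; a profile where every player is best-responding is a pure Nash equilibrium.
Defender against Patch: payoffs 1, 8, 4 → best response Harden.
Defender against Monitor: payoffs 2, 1, 7 → best response Ignore.
Attacker against Decoy: payoffs 2, 9 → best response Monitor.
Attacker against Harden: payoffs 4, 7 → best response Monitor.
Attacker against Ignore: payoffs 6, 5 → best response Patch.
No profile is a mutual best response for all players.

none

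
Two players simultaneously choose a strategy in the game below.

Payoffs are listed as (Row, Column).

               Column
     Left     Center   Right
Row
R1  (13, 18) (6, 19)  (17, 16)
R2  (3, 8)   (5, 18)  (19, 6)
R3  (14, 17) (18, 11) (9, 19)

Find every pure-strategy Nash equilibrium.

Row against Left: payoffs 13, 3, 14 → best response R3.
Row against Center: payoffs 6, 5, 18 → best response R3.
Row against Right: payoffs 17, 19, 9 → best response R2.
Column against R1: payoffs 18, 19, 16 → best response Center.
Column against R2: payoffs 8, 18, 6 → best response Center.
Column against R3: payoffs 17, 11, 19 → best response Right.
No profile is a mutual best response for all players.

There is no pure-strategy Nash equilibrium.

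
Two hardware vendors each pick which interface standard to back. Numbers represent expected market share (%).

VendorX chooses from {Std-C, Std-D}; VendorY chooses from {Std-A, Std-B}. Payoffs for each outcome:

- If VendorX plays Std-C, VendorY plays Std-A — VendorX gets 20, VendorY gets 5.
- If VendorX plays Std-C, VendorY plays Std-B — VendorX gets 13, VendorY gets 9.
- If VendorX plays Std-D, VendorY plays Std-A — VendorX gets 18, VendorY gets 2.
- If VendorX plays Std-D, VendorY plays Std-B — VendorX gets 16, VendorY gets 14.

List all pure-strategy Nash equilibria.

(Std-D, Std-B)

(Std-C, Std-A): VendorY can switch to Std-B (5 → 9). Not NE.
(Std-C, Std-B): VendorX can switch to Std-D (13 → 16). Not NE.
(Std-D, Std-A): VendorX can switch to Std-C (18 → 20). Not NE.
(Std-D, Std-B): VendorX gets 16, best alternative 13; VendorY gets 14, best alternative 2. No profitable deviation — NE.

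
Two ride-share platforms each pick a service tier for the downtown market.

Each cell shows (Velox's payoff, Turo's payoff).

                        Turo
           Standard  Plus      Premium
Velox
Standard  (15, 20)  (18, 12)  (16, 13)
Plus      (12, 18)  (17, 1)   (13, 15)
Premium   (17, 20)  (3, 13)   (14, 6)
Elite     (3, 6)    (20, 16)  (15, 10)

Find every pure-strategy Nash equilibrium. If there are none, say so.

(Premium, Standard), (Elite, Plus)

Mark each player's best response to every combination of opponents' strategies; a profile where every player is best-responding is a pure Nash equilibrium.
Velox against Standard: payoffs 15, 12, 17, 3 → best response Premium.
Velox against Plus: payoffs 18, 17, 3, 20 → best response Elite.
Velox against Premium: payoffs 16, 13, 14, 15 → best response Standard.
Turo against Standard: payoffs 20, 12, 13 → best response Standard.
Turo against Plus: payoffs 18, 1, 15 → best response Standard.
Turo against Premium: payoffs 20, 13, 6 → best response Standard.
Turo against Elite: payoffs 6, 16, 10 → best response Plus.
Mutual best responses: (Premium, Standard); (Elite, Plus).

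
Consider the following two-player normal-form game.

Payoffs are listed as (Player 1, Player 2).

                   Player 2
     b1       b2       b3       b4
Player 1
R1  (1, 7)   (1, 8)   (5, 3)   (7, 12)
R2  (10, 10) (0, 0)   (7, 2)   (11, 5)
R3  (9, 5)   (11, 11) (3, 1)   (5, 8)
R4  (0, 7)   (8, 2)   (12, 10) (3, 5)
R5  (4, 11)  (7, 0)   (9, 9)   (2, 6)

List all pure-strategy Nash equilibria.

Player 1 against b1: payoffs 1, 10, 9, 0, 4 → best response R2.
Player 1 against b2: payoffs 1, 0, 11, 8, 7 → best response R3.
Player 1 against b3: payoffs 5, 7, 3, 12, 9 → best response R4.
Player 1 against b4: payoffs 7, 11, 5, 3, 2 → best response R2.
Player 2 against R1: payoffs 7, 8, 3, 12 → best response b4.
Player 2 against R2: payoffs 10, 0, 2, 5 → best response b1.
Player 2 against R3: payoffs 5, 11, 1, 8 → best response b2.
Player 2 against R4: payoffs 7, 2, 10, 5 → best response b3.
Player 2 against R5: payoffs 11, 0, 9, 6 → best response b1.
Mutual best responses: (R2, b1); (R3, b2); (R4, b3).

Pure-strategy Nash equilibria: (R2, b1), (R3, b2), (R4, b3)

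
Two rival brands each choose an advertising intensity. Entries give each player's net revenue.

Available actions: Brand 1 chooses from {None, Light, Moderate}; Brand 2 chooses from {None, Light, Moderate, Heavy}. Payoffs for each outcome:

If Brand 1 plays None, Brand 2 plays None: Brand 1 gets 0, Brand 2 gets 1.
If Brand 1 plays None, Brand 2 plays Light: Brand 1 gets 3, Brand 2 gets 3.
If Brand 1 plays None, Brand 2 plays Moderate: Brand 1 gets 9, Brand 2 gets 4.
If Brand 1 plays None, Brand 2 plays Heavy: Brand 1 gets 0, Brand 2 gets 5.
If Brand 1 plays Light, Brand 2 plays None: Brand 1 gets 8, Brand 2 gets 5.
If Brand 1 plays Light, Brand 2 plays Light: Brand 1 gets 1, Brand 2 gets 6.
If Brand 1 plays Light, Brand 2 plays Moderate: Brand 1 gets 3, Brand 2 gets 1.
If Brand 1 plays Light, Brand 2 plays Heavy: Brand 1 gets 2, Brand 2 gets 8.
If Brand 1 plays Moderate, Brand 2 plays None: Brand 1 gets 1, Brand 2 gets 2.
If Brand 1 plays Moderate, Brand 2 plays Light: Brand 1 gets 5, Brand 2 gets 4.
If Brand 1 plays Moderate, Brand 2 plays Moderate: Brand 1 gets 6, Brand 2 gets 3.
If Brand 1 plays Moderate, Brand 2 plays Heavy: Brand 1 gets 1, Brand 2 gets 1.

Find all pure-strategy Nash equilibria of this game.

The pure Nash equilibria are (Light, Heavy) and (Moderate, Light).

(None, None): Brand 1 can switch to Light (0 → 8). Not NE.
(None, Light): Brand 1 can switch to Moderate (3 → 5). Not NE.
(None, Moderate): Brand 2 can switch to Heavy (4 → 5). Not NE.
(None, Heavy): Brand 1 can switch to Light (0 → 2). Not NE.
(Light, None): Brand 2 can switch to Light (5 → 6). Not NE.
(Light, Light): Brand 1 can switch to None (1 → 3). Not NE.
(Light, Heavy): Brand 1 gets 2, best alternative 1; Brand 2 gets 8, best alternative 6. No profitable deviation — NE.
(Moderate, Light): Brand 1 gets 5, best alternative 3; Brand 2 gets 4, best alternative 3. No profitable deviation — NE.
(The remaining 4 profiles each have a profitable deviation by the same check.)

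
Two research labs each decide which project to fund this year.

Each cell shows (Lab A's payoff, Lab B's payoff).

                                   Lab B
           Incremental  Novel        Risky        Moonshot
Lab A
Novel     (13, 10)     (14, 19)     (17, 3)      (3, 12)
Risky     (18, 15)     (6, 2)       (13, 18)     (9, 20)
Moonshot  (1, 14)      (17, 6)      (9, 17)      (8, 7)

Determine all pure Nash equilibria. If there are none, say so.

(Novel, Incremental): Lab A can switch to Risky (13 → 18). Not NE.
(Novel, Novel): Lab A can switch to Moonshot (14 → 17). Not NE.
(Novel, Risky): Lab B can switch to Incremental (3 → 10). Not NE.
(Novel, Moonshot): Lab A can switch to Risky (3 → 9). Not NE.
(Risky, Incremental): Lab B can switch to Risky (15 → 18). Not NE.
(Risky, Novel): Lab A can switch to Novel (6 → 14). Not NE.
(Risky, Risky): Lab A can switch to Novel (13 → 17). Not NE.
(Risky, Moonshot): Lab A gets 9, best alternative 8; Lab B gets 20, best alternative 18. No profitable deviation — NE.
(Moonshot, Incremental): Lab A can switch to Novel (1 → 13). Not NE.
(Moonshot, Novel): Lab B can switch to Incremental (6 → 14). Not NE.
(Moonshot, Risky): Lab A can switch to Novel (9 → 17). Not NE.
(Moonshot, Moonshot): Lab A can switch to Risky (8 → 9). Not NE.

(Risky, Moonshot)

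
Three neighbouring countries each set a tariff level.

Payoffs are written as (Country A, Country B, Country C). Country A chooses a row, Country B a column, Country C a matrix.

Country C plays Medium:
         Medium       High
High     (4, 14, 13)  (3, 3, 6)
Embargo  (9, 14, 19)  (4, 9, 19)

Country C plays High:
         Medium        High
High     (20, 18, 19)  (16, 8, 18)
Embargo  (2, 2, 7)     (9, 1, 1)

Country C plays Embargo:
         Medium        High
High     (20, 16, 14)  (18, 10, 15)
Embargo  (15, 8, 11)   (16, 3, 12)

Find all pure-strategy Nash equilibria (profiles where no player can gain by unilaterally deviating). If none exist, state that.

The pure Nash equilibria are (High, Medium, High); (Embargo, Medium, Medium).

(High, Medium, Medium): Country A can switch to Embargo (4 → 9). Not NE.
(High, Medium, High): Country A gets 20, best alternative 2; Country B gets 18, best alternative 8; Country C gets 19, best alternative 14. No profitable deviation — NE.
(High, Medium, Embargo): Country C can switch to High (14 → 19). Not NE.
(High, High, Medium): Country A can switch to Embargo (3 → 4). Not NE.
(High, High, High): Country B can switch to Medium (8 → 18). Not NE.
(High, High, Embargo): Country B can switch to Medium (10 → 16). Not NE.
(Embargo, Medium, Medium): Country A gets 9, best alternative 4; Country B gets 14, best alternative 9; Country C gets 19, best alternative 11. No profitable deviation — NE.
(Embargo, Medium, High): Country A can switch to High (2 → 20). Not NE.
(Embargo, Medium, Embargo): Country A can switch to High (15 → 20). Not NE.
(Embargo, High, Medium): Country B can switch to Medium (9 → 14). Not NE.
(Embargo, High, High): Country A can switch to High (9 → 16). Not NE.
(Embargo, High, Embargo): Country A can switch to High (16 → 18). Not NE.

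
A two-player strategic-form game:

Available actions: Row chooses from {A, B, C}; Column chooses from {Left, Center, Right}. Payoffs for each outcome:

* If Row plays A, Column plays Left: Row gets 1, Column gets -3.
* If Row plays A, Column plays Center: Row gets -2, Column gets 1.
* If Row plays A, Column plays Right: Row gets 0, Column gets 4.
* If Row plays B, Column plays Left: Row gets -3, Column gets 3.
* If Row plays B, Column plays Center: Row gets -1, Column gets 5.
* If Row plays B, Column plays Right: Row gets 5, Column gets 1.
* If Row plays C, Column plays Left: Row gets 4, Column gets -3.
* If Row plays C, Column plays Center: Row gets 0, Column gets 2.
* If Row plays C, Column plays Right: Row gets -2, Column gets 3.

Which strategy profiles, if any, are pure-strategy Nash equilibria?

Check each profile: it is a Nash equilibrium iff no player can strictly gain by switching unilaterally.
(A, Left): Row can switch to C (1 → 4). Not NE.
(A, Center): Row can switch to B (-2 → -1). Not NE.
(A, Right): Row can switch to B (0 → 5). Not NE.
(B, Left): Row can switch to A (-3 → 1). Not NE.
(B, Center): Row can switch to C (-1 → 0). Not NE.
(B, Right): Column can switch to Left (1 → 3). Not NE.
(C, Left): Column can switch to Center (-3 → 2). Not NE.
(C, Center): Column can switch to Right (2 → 3). Not NE.
(C, Right): Row can switch to A (-2 → 0). Not NE.

none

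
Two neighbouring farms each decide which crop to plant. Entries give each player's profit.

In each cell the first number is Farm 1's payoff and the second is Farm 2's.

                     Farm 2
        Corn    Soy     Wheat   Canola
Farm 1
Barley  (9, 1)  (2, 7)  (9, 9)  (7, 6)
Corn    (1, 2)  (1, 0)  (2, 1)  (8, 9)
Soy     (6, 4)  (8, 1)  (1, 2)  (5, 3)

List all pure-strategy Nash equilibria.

(Barley, Wheat) and (Corn, Canola)

(Barley, Corn): Farm 2 can switch to Soy (1 → 7). Not NE.
(Barley, Soy): Farm 1 can switch to Soy (2 → 8). Not NE.
(Barley, Wheat): Farm 1 gets 9, best alternative 2; Farm 2 gets 9, best alternative 7. No profitable deviation — NE.
(Barley, Canola): Farm 1 can switch to Corn (7 → 8). Not NE.
(Corn, Corn): Farm 1 can switch to Barley (1 → 9). Not NE.
(Corn, Soy): Farm 1 can switch to Barley (1 → 2). Not NE.
(Corn, Wheat): Farm 1 can switch to Barley (2 → 9). Not NE.
(Corn, Canola): Farm 1 gets 8, best alternative 7; Farm 2 gets 9, best alternative 2. No profitable deviation — NE.
(The remaining 4 profiles each have a profitable deviation by the same check.)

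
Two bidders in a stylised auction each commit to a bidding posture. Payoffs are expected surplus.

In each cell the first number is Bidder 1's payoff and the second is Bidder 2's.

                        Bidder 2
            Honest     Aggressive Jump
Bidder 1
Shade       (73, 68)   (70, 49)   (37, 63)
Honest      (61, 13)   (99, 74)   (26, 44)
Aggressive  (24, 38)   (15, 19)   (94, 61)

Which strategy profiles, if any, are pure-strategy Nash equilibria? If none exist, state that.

For each player, find the best response to each opponent profile; mutual best responses are the pure NE.
Bidder 1 against Honest: payoffs 73, 61, 24 → best response Shade.
Bidder 1 against Aggressive: payoffs 70, 99, 15 → best response Honest.
Bidder 1 against Jump: payoffs 37, 26, 94 → best response Aggressive.
Bidder 2 against Shade: payoffs 68, 49, 63 → best response Honest.
Bidder 2 against Honest: payoffs 13, 74, 44 → best response Aggressive.
Bidder 2 against Aggressive: payoffs 38, 19, 61 → best response Jump.
Mutual best responses: (Shade, Honest); (Honest, Aggressive); (Aggressive, Jump).

Pure-strategy Nash equilibria: (Shade, Honest), (Honest, Aggressive), (Aggressive, Jump)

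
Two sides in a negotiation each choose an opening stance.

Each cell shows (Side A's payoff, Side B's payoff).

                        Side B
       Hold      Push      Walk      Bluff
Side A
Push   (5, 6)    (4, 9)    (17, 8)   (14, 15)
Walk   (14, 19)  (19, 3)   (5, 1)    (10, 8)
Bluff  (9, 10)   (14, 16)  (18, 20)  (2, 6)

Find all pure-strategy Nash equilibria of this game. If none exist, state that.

The pure Nash equilibria are (Push, Bluff) and (Walk, Hold) and (Bluff, Walk).

Mark each player's best response to every combination of opponents' strategies; a profile where every player is best-responding is a pure Nash equilibrium.
Side A against Hold: payoffs 5, 14, 9 → best response Walk.
Side A against Push: payoffs 4, 19, 14 → best response Walk.
Side A against Walk: payoffs 17, 5, 18 → best response Bluff.
Side A against Bluff: payoffs 14, 10, 2 → best response Push.
Side B against Push: payoffs 6, 9, 8, 15 → best response Bluff.
Side B against Walk: payoffs 19, 3, 1, 8 → best response Hold.
Side B against Bluff: payoffs 10, 16, 20, 6 → best response Walk.
Mutual best responses: (Push, Bluff); (Walk, Hold); (Bluff, Walk).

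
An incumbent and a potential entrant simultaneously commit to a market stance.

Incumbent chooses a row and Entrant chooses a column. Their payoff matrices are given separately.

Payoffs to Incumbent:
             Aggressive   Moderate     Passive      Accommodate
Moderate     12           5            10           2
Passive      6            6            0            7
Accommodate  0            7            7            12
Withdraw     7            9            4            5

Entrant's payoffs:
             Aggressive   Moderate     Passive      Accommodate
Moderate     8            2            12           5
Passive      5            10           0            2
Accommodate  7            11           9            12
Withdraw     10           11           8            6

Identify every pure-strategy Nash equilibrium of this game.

For each player, find the best response to each opponent profile; mutual best responses are the pure NE.
Incumbent against Aggressive: payoffs 12, 6, 0, 7 → best response Moderate.
Incumbent against Moderate: payoffs 5, 6, 7, 9 → best response Withdraw.
Incumbent against Passive: payoffs 10, 0, 7, 4 → best response Moderate.
Incumbent against Accommodate: payoffs 2, 7, 12, 5 → best response Accommodate.
Entrant against Moderate: payoffs 8, 2, 12, 5 → best response Passive.
Entrant against Passive: payoffs 5, 10, 0, 2 → best response Moderate.
Entrant against Accommodate: payoffs 7, 11, 9, 12 → best response Accommodate.
Entrant against Withdraw: payoffs 10, 11, 8, 6 → best response Moderate.
Mutual best responses: (Moderate, Passive); (Accommodate, Accommodate); (Withdraw, Moderate).

Pure-strategy Nash equilibria: (Moderate, Passive); (Accommodate, Accommodate); (Withdraw, Moderate)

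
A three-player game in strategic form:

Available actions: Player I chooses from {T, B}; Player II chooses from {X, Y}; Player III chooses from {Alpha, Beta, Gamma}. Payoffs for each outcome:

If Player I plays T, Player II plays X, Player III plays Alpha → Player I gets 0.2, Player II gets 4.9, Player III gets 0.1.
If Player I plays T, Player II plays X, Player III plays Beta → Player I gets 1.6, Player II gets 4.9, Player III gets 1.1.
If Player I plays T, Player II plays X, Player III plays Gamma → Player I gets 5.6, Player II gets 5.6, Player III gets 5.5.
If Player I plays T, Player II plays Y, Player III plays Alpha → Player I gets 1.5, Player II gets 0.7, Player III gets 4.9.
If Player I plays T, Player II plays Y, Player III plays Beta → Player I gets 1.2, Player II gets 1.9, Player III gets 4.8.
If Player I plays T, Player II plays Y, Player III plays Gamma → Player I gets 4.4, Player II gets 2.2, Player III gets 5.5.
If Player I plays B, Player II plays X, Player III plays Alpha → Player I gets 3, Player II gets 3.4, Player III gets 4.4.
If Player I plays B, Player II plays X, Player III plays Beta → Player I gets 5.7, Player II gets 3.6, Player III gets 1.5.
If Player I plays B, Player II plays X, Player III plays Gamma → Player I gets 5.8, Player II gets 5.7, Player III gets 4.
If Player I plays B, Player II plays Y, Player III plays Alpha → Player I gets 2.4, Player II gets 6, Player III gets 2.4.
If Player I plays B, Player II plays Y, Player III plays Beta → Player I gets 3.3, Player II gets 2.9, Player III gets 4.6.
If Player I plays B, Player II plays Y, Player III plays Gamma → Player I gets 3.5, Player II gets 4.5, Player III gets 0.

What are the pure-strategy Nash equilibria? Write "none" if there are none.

(T, X, Alpha): Player I can switch to B (0.2 → 3). Not NE.
(T, X, Beta): Player I can switch to B (1.6 → 5.7). Not NE.
(T, X, Gamma): Player I can switch to B (5.6 → 5.8). Not NE.
(T, Y, Alpha): Player I can switch to B (1.5 → 2.4). Not NE.
(T, Y, Beta): Player I can switch to B (1.2 → 3.3). Not NE.
(T, Y, Gamma): Player II can switch to X (2.2 → 5.6). Not NE.
(B, X, Alpha): Player II can switch to Y (3.4 → 6). Not NE.
(B, X, Beta): Player III can switch to Alpha (1.5 → 4.4). Not NE.
(The remaining 4 profiles each have a profitable deviation by the same check.)

This game has no pure Nash equilibrium.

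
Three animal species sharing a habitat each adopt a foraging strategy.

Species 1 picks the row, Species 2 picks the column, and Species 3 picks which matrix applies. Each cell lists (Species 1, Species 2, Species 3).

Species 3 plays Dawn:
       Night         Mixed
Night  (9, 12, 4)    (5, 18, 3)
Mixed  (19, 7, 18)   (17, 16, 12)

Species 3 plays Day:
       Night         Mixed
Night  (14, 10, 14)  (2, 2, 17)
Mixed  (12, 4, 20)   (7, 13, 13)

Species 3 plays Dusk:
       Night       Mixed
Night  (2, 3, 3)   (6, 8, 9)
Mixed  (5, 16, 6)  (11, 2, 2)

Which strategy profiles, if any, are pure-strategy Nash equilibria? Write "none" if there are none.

(Night, Night, Day), (Mixed, Mixed, Day)

(Night, Night, Dawn): Species 1 can switch to Mixed (9 → 19). Not NE.
(Night, Night, Day): Species 1 gets 14, best alternative 12; Species 2 gets 10, best alternative 2; Species 3 gets 14, best alternative 4. No profitable deviation — NE.
(Night, Night, Dusk): Species 1 can switch to Mixed (2 → 5). Not NE.
(Night, Mixed, Dawn): Species 1 can switch to Mixed (5 → 17). Not NE.
(Night, Mixed, Day): Species 1 can switch to Mixed (2 → 7). Not NE.
(Night, Mixed, Dusk): Species 1 can switch to Mixed (6 → 11). Not NE.
(Mixed, Night, Dawn): Species 2 can switch to Mixed (7 → 16). Not NE.
(Mixed, Night, Day): Species 1 can switch to Night (12 → 14). Not NE.
(Mixed, Night, Dusk): Species 3 can switch to Dawn (6 → 18). Not NE.
(Mixed, Mixed, Dawn): Species 3 can switch to Day (12 → 13). Not NE.
(Mixed, Mixed, Day): Species 1 gets 7, best alternative 2; Species 2 gets 13, best alternative 4; Species 3 gets 13, best alternative 12. No profitable deviation — NE.
(Mixed, Mixed, Dusk): Species 2 can switch to Night (2 → 16). Not NE.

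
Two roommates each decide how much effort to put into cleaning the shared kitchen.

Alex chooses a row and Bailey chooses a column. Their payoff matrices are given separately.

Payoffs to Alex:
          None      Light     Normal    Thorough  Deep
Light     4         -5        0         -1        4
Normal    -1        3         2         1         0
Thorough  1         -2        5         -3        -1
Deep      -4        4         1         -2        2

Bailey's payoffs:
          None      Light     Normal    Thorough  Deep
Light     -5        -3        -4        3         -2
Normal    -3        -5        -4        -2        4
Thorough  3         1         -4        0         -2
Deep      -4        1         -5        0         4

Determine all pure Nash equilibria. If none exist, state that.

none

(Light, None): Bailey can switch to Light (-5 → -3). Not NE.
(Light, Light): Alex can switch to Normal (-5 → 3). Not NE.
(Light, Normal): Alex can switch to Normal (0 → 2). Not NE.
(Light, Thorough): Alex can switch to Normal (-1 → 1). Not NE.
(Light, Deep): Bailey can switch to Thorough (-2 → 3). Not NE.
(Normal, None): Alex can switch to Light (-1 → 4). Not NE.
(Normal, Light): Alex can switch to Deep (3 → 4). Not NE.
(Normal, Normal): Alex can switch to Thorough (2 → 5). Not NE.
(Normal, Thorough): Bailey can switch to Deep (-2 → 4). Not NE.
(Normal, Deep): Alex can switch to Light (0 → 4). Not NE.
(The remaining 10 profiles each have a profitable deviation by the same check.)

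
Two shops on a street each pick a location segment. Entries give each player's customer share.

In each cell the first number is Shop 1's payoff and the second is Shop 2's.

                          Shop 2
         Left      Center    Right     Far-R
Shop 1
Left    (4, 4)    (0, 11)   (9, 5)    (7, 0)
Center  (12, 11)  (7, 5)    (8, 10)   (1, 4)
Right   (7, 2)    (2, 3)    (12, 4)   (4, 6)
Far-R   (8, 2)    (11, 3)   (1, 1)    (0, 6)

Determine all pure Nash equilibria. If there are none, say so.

Shop 1 against Left: payoffs 4, 12, 7, 8 → best response Center.
Shop 1 against Center: payoffs 0, 7, 2, 11 → best response Far-R.
Shop 1 against Right: payoffs 9, 8, 12, 1 → best response Right.
Shop 1 against Far-R: payoffs 7, 1, 4, 0 → best response Left.
Shop 2 against Left: payoffs 4, 11, 5, 0 → best response Center.
Shop 2 against Center: payoffs 11, 5, 10, 4 → best response Left.
Shop 2 against Right: payoffs 2, 3, 4, 6 → best response Far-R.
Shop 2 against Far-R: payoffs 2, 3, 1, 6 → best response Far-R.
Mutual best responses: (Center, Left).

The unique pure-strategy Nash equilibrium is (Center, Left).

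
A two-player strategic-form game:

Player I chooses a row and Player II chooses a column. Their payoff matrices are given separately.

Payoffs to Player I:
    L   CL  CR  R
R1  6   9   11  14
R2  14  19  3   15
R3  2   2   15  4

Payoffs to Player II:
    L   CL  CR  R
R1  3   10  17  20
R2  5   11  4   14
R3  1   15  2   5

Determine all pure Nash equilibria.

(R1, L): Player I can switch to R2 (6 → 14). Not NE.
(R1, CL): Player I can switch to R2 (9 → 19). Not NE.
(R1, CR): Player I can switch to R3 (11 → 15). Not NE.
(R1, R): Player I can switch to R2 (14 → 15). Not NE.
(R2, L): Player II can switch to CL (5 → 11). Not NE.
(R2, CL): Player II can switch to R (11 → 14). Not NE.
(R2, CR): Player I can switch to R1 (3 → 11). Not NE.
(R2, R): Player I gets 15, best alternative 14; Player II gets 14, best alternative 11. No profitable deviation — NE.
(R3, L): Player I can switch to R1 (2 → 6). Not NE.
(R3, CL): Player I can switch to R1 (2 → 9). Not NE.
(R3, CR): Player II can switch to CL (2 → 15). Not NE.
(The remaining 1 profile has a profitable deviation by the same check.)

The unique pure-strategy Nash equilibrium is (R2, R).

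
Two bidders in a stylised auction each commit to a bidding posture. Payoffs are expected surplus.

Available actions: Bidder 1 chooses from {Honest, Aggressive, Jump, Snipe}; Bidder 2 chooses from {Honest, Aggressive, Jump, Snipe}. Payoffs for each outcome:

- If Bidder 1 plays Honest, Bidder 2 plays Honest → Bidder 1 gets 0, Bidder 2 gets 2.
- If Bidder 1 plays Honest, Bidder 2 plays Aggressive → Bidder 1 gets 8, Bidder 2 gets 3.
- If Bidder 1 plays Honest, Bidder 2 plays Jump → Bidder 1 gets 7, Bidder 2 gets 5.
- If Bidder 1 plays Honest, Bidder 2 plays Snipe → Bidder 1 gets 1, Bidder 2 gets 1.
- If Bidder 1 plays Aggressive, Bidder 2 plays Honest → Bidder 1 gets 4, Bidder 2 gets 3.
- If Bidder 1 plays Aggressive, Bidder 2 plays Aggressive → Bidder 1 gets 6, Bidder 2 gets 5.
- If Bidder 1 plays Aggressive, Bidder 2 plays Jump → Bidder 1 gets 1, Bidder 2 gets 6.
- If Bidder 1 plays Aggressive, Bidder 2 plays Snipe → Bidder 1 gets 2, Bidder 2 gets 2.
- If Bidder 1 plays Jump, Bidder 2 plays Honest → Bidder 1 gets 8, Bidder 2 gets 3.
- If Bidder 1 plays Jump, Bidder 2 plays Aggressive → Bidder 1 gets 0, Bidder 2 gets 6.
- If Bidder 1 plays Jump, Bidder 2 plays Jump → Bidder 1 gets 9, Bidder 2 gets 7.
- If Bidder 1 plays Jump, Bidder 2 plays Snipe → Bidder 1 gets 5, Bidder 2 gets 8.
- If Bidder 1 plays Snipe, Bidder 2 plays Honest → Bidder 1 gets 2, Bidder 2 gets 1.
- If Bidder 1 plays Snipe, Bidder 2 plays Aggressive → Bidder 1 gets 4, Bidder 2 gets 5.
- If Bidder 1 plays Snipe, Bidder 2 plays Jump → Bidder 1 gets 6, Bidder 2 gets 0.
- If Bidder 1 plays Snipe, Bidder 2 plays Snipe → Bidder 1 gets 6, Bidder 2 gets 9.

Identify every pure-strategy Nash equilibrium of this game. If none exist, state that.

The unique pure-strategy Nash equilibrium is (Snipe, Snipe).

(Honest, Honest): Bidder 1 can switch to Aggressive (0 → 4). Not NE.
(Honest, Aggressive): Bidder 2 can switch to Jump (3 → 5). Not NE.
(Honest, Jump): Bidder 1 can switch to Jump (7 → 9). Not NE.
(Honest, Snipe): Bidder 1 can switch to Aggressive (1 → 2). Not NE.
(Aggressive, Honest): Bidder 1 can switch to Jump (4 → 8). Not NE.
(Aggressive, Aggressive): Bidder 1 can switch to Honest (6 → 8). Not NE.
(Aggressive, Jump): Bidder 1 can switch to Honest (1 → 7). Not NE.
(Aggressive, Snipe): Bidder 1 can switch to Jump (2 → 5). Not NE.
(Jump, Honest): Bidder 2 can switch to Aggressive (3 → 6). Not NE.
(Jump, Aggressive): Bidder 1 can switch to Honest (0 → 8). Not NE.
(Snipe, Snipe): Bidder 1 gets 6, best alternative 5; Bidder 2 gets 9, best alternative 5. No profitable deviation — NE.
(The remaining 5 profiles each have a profitable deviation by the same check.)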